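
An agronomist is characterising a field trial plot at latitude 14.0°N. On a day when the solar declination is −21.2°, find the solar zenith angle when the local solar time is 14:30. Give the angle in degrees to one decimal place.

50.9°

Hour angle H = 15° × (14.5 − 12) = 37.50°.
cos θ_z = sin(14.0°) sin(-21.2°) + cos(14.0°) cos(-21.2°) cos(37.50°) = -0.0875 + 0.7177 = 0.6302.
θ_z = arccos(0.6302) = 50.94°.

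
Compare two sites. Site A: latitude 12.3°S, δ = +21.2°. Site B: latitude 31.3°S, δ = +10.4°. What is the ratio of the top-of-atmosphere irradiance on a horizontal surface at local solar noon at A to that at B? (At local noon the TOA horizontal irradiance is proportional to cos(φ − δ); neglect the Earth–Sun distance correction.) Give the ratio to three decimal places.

A: cos θ_z = cos(-12.3° − (21.2°)) = 0.8339.
B: cos θ_z = cos(-31.3° − (10.4°)) = 0.7466.
Ratio A/B = 0.8339 / 0.7466 = 1.1169.

1.117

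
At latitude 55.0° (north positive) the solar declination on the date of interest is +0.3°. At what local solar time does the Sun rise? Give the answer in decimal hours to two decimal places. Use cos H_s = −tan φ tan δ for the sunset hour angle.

5.97 h

The sunset hour angle satisfies cos H_s = −tan φ tan δ = -0.0075, giving H_s = 90.43°.
Sunrise is at 12 − H_s/15 = 12 − 6.029 = 5.971 h local solar time.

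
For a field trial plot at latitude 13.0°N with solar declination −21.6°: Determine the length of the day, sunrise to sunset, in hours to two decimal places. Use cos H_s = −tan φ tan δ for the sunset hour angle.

cos H_s = −tan(13.0°) · tan(-21.6°) = 0.0914, so H_s = arccos(0.0914) = 84.76°.
Day length = 2 H_s / 15° h⁻¹ = 169.52° / 15 = 11.301 h.

11.30 hours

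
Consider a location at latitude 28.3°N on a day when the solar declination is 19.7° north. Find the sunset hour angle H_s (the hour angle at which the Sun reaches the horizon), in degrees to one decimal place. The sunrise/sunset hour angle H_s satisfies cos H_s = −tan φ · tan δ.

101.1°

cos H_s = −tan(28.3°) · tan(19.7°) = -0.1928, so H_s = arccos(-0.1928) = 101.12°.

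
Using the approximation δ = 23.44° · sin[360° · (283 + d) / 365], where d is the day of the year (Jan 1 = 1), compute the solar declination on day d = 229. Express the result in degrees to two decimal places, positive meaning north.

+13.45°

360 × (283 + 229) / 365 = 504.986°; sin(504.986°) = 0.5738.
δ = 23.44 × 0.5738 = 13.450° ≈ +13.45°.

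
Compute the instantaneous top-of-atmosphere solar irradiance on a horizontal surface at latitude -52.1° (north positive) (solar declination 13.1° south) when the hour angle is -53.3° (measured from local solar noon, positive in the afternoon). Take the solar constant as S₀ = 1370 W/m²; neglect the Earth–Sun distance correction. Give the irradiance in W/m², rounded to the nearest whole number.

With φ = -52.1°, δ = -13.1°, H = -53.30°: sin φ sin δ = 0.1788, cos φ cos δ cos H = 0.3576, so cos θ_z = 0.5364.
Top-of-atmosphere irradiance = S₀ cos θ_z = 1370 × 0.5364 = 734.87 W/m².

735 W/m²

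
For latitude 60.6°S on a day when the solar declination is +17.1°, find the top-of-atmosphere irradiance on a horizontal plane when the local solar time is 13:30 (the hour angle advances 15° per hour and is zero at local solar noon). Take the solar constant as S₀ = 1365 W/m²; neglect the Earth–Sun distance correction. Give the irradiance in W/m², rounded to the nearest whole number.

Hour angle H = 15° × (13.5 − 12) = 22.50°.
cos θ_z = sin(-60.6°) sin(17.1°) + cos(-60.6°) cos(17.1°) cos(22.50°) = -0.2562 + 0.4335 = 0.1773.
Top-of-atmosphere irradiance = S₀ cos θ_z = 1365 × 0.1773 = 242.01 W/m².

242 W/m²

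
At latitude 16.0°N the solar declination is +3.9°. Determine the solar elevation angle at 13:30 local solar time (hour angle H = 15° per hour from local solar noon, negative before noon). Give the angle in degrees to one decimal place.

64.8°

Hour angle H = 15° × (13.5 − 12) = 22.50°.
cos θ_z = sin(16.0°) sin(3.9°) + cos(16.0°) cos(3.9°) cos(22.50°) = 0.0187 + 0.8860 = 0.9047.
θ_z = arccos(0.9047) = 25.22°, so the elevation is 90° − 25.22° = 64.78°.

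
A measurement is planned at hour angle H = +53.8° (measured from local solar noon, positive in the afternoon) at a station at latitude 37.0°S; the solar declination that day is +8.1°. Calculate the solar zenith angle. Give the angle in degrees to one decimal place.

67.5°

cos θ_z = sin φ sin δ + cos φ cos δ cos H = (-0.6018)(0.1409) + (0.7986)(0.9900)(0.5906) = 0.3821.
θ_z = arccos(0.3821) = 67.54°.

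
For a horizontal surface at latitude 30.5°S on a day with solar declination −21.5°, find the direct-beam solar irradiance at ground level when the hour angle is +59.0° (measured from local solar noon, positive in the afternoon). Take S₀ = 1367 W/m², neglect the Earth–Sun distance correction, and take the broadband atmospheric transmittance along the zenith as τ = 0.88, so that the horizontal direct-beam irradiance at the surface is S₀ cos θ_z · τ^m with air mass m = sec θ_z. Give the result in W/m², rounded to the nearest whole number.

661 W/m²

cos θ_z = sin φ sin δ + cos φ cos δ cos H = (-0.5075)(-0.3665) + (0.8616)(0.9304)(0.5150) = 0.5988.
Air mass m = 1/cos θ_z = 1/0.5988 = 1.670; τ^m = 0.88^1.670 = 0.8078.
Surface direct beam = 1367 × 0.5988 × 0.8078 = 661.23 W/m².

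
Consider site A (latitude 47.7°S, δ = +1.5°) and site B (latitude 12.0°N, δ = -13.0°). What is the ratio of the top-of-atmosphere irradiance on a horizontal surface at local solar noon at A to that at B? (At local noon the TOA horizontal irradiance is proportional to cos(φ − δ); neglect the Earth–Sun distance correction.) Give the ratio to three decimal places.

A: cos θ_z = cos(-47.7° − (1.5°)) = 0.6534.
B: cos θ_z = cos(12.0° − (-13.0°)) = 0.9063.
Ratio A/B = 0.6534 / 0.9063 = 0.7210.

0.721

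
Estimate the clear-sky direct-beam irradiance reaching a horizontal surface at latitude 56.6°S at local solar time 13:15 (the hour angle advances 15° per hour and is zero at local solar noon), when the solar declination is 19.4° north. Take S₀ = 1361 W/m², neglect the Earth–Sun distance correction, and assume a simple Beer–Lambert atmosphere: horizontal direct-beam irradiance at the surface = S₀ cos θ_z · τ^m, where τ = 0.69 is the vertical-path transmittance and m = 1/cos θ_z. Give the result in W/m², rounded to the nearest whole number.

52 W/m²

Hour angle H = 15° × (13.25 − 12) = 18.75°.
cos θ_z = sin φ sin δ + cos φ cos δ cos H = (-0.8348)(0.3322) + (0.5505)(0.9432)(0.9469) = 0.2143.
Air mass m = 1/cos θ_z = 1/0.2143 = 4.666; τ^m = 0.69^4.666 = 0.1770.
Surface direct beam = 1361 × 0.2143 × 0.1770 = 51.62 W/m².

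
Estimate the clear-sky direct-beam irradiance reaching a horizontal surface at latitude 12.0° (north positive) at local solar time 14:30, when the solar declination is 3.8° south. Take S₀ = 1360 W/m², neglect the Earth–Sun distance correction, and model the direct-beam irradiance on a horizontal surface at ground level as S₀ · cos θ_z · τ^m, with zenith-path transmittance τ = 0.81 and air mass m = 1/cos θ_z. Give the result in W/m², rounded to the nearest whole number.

Hour angle H = 15° × (14.5 − 12) = 37.50°.
With φ = 12.0°, δ = -3.8°, H = 37.50°: sin φ sin δ = -0.0138, cos φ cos δ cos H = 0.7743, so cos θ_z = 0.7605.
Air mass m = 1/cos θ_z = 1/0.7605 = 1.315; τ^m = 0.81^1.315 = 0.7580.
Surface direct beam = 1360 × 0.7605 × 0.7580 = 783.98 W/m².

784 W/m²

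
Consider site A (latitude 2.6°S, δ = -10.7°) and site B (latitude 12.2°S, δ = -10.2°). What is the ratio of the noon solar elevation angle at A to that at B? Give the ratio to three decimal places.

0.931

A: 90° − |-2.6 − (-10.7)| = 81.90°.
B: 90° − |-12.2 − (-10.2)| = 88.00°.
Ratio A/B = 81.9000 / 88.0000 = 0.9307.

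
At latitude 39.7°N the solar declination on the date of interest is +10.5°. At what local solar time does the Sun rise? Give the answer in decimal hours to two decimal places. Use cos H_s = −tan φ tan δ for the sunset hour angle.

cos H_s = −tan(39.7°) · tan(10.5°) = -0.1539, so H_s = arccos(-0.1539) = 98.85°.
Sunrise is at 12 − H_s/15 = 12 − 6.590 = 5.410 h local solar time.

5.41 h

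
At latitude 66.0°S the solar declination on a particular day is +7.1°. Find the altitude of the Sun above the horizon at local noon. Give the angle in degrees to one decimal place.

16.9°

At local solar noon the hour angle is zero, so the elevation is 90° − |φ − δ| = 90° − |-66.0° − (7.1°)| = 90° − 73.1° = 16.9°.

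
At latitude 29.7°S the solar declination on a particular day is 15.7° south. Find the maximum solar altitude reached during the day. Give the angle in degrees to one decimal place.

At local solar noon the hour angle is zero, so the elevation is 90° − |φ − δ| = 90° − |-29.7° − (-15.7°)| = 90° − 14.0° = 76.0°.

76.0°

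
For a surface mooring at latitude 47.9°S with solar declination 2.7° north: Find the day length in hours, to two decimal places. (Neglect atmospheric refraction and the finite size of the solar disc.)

−tan φ tan δ = −(-1.1067)(0.0472) = 0.0522; H_s = arccos(0.0522) = 87.01°.
Day length = 2 H_s / 15° h⁻¹ = 174.02° / 15 = 11.601 h.

11.60 hours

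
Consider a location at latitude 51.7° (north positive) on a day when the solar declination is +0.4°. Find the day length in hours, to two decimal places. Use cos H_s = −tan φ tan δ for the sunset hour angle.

cos H_s = −tan(51.7°) · tan(0.4°) = -0.0088, so H_s = arccos(-0.0088) = 90.50°.
Day length = 2 H_s / 15° h⁻¹ = 181.00° / 15 = 12.067 h.

12.07 hours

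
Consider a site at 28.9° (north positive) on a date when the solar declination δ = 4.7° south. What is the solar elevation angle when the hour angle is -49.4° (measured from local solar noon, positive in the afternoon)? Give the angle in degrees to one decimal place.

31.9°

cos θ_z = sin(28.9°) sin(-4.7°) + cos(28.9°) cos(-4.7°) cos(-49.40°) = -0.0396 + 0.5678 = 0.5282.
θ_z = arccos(0.5282) = 58.12°, so the elevation is 90° − 58.12° = 31.88°.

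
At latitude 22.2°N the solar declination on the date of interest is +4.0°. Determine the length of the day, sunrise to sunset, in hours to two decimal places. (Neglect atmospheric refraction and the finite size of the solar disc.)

12.22 hours

The sunset hour angle satisfies cos H_s = −tan φ tan δ = -0.0285, giving H_s = 91.63°.
Day length = 2 H_s / 15° h⁻¹ = 183.26° / 15 = 12.217 h.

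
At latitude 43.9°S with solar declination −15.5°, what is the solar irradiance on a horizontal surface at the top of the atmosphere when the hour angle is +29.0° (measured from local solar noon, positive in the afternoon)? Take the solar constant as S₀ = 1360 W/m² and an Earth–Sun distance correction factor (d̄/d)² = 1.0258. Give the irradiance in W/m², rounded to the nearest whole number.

1106 W/m²

cos θ_z = sin φ sin δ + cos φ cos δ cos H = (-0.6934)(-0.2672) + (0.7206)(0.9636)(0.8746) = 0.7926.
Top-of-atmosphere irradiance = S₀ (d̄/d)² cos θ_z = 1360 × 1.0258 × 0.7926 = 1105.75 W/m².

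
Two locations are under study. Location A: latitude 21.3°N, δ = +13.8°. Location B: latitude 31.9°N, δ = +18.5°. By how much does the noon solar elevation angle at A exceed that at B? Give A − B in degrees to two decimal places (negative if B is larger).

A: 90° − |21.3 − (13.8)| = 82.50°.
B: 90° − |31.9 − (18.5)| = 76.60°.
A − B = 82.50 − 76.60 = 5.90°.

+5.90°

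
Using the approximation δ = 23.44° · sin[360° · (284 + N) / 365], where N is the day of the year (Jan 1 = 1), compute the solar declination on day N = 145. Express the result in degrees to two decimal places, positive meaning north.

360 × (284 + 145) / 365 = 423.123°; sin(423.123°) = 0.8920.
δ = 23.44 × 0.8920 = 20.908° ≈ +20.91°.

+20.91°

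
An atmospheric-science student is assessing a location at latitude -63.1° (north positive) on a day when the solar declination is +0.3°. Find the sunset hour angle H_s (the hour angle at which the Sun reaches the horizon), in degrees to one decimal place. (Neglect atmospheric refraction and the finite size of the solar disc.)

89.4°

cos H_s = −tan(-63.1°) · tan(0.3°) = 0.0103, so H_s = arccos(0.0103) = 89.41°.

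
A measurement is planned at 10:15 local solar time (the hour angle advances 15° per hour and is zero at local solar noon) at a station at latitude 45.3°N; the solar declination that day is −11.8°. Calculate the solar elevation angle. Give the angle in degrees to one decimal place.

28.2°

Hour angle H = 15° × (10.25 − 12) = -26.25°.
cos θ_z = sin φ sin δ + cos φ cos δ cos H = (0.7108)(-0.2045) + (0.7034)(0.9789)(0.8969) = 0.4722.
θ_z = arccos(0.4722) = 61.82°, so the elevation is 90° − 61.82° = 28.18°.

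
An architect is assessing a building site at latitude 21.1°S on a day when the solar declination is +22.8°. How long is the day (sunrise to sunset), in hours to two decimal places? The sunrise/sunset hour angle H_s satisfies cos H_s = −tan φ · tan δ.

10.76 hours

The sunset hour angle satisfies cos H_s = −tan φ tan δ = 0.1622, giving H_s = 80.67°.
Day length = 2 H_s / 15° h⁻¹ = 161.34° / 15 = 10.756 h.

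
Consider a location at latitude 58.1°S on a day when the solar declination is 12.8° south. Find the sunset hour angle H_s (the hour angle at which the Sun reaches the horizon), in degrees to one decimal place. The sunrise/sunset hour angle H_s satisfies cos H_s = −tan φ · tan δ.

The sunset hour angle satisfies cos H_s = −tan φ tan δ = -0.3650, giving H_s = 111.41°.

111.4°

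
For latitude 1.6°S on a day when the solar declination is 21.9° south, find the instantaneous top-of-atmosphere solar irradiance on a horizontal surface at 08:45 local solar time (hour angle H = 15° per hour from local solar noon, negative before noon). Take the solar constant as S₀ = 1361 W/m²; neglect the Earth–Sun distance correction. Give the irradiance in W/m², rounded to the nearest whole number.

846 W/m²

Hour angle H = 15° × (8.75 − 12) = -48.75°.
cos θ_z = sin φ sin δ + cos φ cos δ cos H = (-0.0279)(-0.3730) + (0.9996)(0.9278)(0.6593) = 0.6219.
Top-of-atmosphere irradiance = S₀ cos θ_z = 1361 × 0.6219 = 846.41 W/m².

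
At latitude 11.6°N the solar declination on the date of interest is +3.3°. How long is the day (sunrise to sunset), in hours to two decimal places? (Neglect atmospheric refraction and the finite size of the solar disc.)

−tan φ tan δ = −(0.2053)(0.0577) = -0.0118; H_s = arccos(-0.0118) = 90.68°.
Day length = 2 H_s / 15° h⁻¹ = 181.36° / 15 = 12.091 h.

12.09 hours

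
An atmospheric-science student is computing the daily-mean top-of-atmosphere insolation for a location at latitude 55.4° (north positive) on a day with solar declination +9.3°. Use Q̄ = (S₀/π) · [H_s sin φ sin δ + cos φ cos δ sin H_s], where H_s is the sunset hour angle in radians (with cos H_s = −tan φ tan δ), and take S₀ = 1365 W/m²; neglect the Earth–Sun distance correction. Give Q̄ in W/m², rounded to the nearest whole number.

341 W/m²

The sunset hour angle satisfies cos H_s = −tan φ tan δ = -0.2374, giving H_s = 103.73°. In radians, H_s = 1.8104.
H_s sin φ sin δ = 1.8104 × 0.8231 × 0.1616 = 0.2408.
cos φ cos δ sin H_s = 0.5678 × 0.9869 × 0.9714 = 0.5443.
Q̄ = (1365/π) × (0.2408 + 0.5443) = 434.49 × 0.7851 = 341.12 W/m².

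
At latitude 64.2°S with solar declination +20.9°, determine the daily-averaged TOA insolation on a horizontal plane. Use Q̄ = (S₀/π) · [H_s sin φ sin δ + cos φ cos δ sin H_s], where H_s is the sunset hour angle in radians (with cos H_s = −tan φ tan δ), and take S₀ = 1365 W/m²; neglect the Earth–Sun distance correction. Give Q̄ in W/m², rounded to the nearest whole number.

−tan φ tan δ = −(-2.0686)(0.3819) = 0.7900; H_s = arccos(0.7900) = 37.81°. In radians, H_s = 0.6599.
H_s sin φ sin δ = 0.6599 × -0.9003 × 0.3567 = -0.2119.
cos φ cos δ sin H_s = 0.4352 × 0.9342 × 0.6130 = 0.2492.
Q̄ = (1365/π) × (-0.2119 + 0.2492) = 434.49 × 0.0373 = 16.21 W/m².

16 W/m²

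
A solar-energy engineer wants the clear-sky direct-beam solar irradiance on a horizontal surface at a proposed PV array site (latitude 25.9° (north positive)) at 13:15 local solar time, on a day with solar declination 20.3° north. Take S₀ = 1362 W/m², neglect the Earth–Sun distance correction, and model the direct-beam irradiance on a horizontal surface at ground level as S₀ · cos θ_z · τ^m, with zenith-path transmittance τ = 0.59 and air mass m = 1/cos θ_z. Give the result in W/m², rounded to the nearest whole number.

743 W/m²

Hour angle H = 15° × (13.25 − 12) = 18.75°.
cos θ_z = sin φ sin δ + cos φ cos δ cos H = (0.4368)(0.3469) + (0.8996)(0.9379)(0.9469) = 0.9505.
Air mass m = 1/cos θ_z = 1/0.9505 = 1.052; τ^m = 0.59^1.052 = 0.5740.
Surface direct beam = 1362 × 0.9505 × 0.5740 = 743.09 W/m².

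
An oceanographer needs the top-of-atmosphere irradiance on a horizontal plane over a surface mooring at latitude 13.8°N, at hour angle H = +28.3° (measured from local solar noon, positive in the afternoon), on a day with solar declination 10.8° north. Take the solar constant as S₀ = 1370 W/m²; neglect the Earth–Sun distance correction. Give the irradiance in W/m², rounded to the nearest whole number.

1212 W/m²

cos θ_z = sin φ sin δ + cos φ cos δ cos H = (0.2385)(0.1874) + (0.9711)(0.9823)(0.8805) = 0.8846.
Top-of-atmosphere irradiance = S₀ cos θ_z = 1370 × 0.8846 = 1211.90 W/m².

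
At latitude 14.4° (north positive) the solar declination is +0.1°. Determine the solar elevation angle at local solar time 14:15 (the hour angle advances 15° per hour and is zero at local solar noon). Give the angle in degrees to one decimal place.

Hour angle H = 15° × (14.25 − 12) = 33.75°.
With φ = 14.4°, δ = 0.1°, H = 33.75°: sin φ sin δ = 0.0004, cos φ cos δ cos H = 0.8053, so cos θ_z = 0.8057.
θ_z = arccos(0.8057) = 36.32°, so the elevation is 90° − 36.32° = 53.68°.

53.7°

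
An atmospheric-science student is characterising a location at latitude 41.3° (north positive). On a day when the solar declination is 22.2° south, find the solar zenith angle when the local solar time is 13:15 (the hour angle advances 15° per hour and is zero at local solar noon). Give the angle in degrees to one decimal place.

Hour angle H = 15° × (13.25 − 12) = 18.75°.
With φ = 41.3°, δ = -22.2°, H = 18.75°: sin φ sin δ = -0.2494, cos φ cos δ cos H = 0.6587, so cos θ_z = 0.4093.
θ_z = arccos(0.4093) = 65.84°.

65.8°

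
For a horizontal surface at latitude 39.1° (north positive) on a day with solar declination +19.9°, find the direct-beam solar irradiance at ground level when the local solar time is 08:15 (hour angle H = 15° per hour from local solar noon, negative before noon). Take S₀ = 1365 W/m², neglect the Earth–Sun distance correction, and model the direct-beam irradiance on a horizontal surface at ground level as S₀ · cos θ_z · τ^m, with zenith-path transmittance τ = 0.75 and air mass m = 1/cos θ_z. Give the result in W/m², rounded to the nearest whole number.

532 W/m²

Hour angle H = 15° × (8.25 − 12) = -56.25°.
cos θ_z = sin φ sin δ + cos φ cos δ cos H = (0.6307)(0.3404) + (0.7760)(0.9403)(0.5556) = 0.6201.
Air mass m = 1/cos θ_z = 1/0.6201 = 1.613; τ^m = 0.75^1.613 = 0.6287.
Surface direct beam = 1365 × 0.6201 × 0.6287 = 532.15 W/m².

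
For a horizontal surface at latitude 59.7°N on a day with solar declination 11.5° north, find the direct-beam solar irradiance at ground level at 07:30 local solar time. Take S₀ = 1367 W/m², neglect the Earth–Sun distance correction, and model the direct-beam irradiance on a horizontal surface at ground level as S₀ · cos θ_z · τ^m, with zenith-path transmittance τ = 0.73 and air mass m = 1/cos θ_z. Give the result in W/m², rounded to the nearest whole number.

Hour angle H = 15° × (7.5 − 12) = -67.50°.
With φ = 59.7°, δ = 11.5°, H = -67.50°: sin φ sin δ = 0.1721, cos φ cos δ cos H = 0.1892, so cos θ_z = 0.3613.
Air mass m = 1/cos θ_z = 1/0.3613 = 2.768; τ^m = 0.73^2.768 = 0.4185.
Surface direct beam = 1367 × 0.3613 × 0.4185 = 206.70 W/m².

207 W/m²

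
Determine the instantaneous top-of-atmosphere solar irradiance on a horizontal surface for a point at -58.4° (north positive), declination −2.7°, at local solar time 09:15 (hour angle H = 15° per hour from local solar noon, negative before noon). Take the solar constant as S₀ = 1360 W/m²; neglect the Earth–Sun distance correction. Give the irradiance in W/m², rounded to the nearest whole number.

590 W/m²

Hour angle H = 15° × (9.25 − 12) = -41.25°.
cos θ_z = sin φ sin δ + cos φ cos δ cos H = (-0.8517)(-0.0471) + (0.5240)(0.9989)(0.7518) = 0.4336.
Top-of-atmosphere irradiance = S₀ cos θ_z = 1360 × 0.4336 = 589.70 W/m².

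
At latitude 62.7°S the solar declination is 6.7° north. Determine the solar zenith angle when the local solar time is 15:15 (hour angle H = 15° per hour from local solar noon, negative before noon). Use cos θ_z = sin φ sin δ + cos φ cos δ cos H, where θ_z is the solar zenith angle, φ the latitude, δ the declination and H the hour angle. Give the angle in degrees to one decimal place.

78.7°

Hour angle H = 15° × (15.25 − 12) = 48.75°.
With φ = -62.7°, δ = 6.7°, H = 48.75°: sin φ sin δ = -0.1037, cos φ cos δ cos H = 0.3003, so cos θ_z = 0.1966.
θ_z = arccos(0.1966) = 78.66°.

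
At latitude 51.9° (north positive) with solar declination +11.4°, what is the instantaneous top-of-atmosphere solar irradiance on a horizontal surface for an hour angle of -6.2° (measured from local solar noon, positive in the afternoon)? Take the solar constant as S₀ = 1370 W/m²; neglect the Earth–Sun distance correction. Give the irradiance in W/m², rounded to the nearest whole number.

1037 W/m²

cos θ_z = sin φ sin δ + cos φ cos δ cos H = (0.7869)(0.1977) + (0.6170)(0.9803)(0.9942) = 0.7569.
Top-of-atmosphere irradiance = S₀ cos θ_z = 1370 × 0.7569 = 1036.95 W/m².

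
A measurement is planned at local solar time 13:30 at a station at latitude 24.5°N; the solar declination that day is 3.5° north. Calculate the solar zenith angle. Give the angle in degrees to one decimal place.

Hour angle H = 15° × (13.5 − 12) = 22.50°.
With φ = 24.5°, δ = 3.5°, H = 22.50°: sin φ sin δ = 0.0253, cos φ cos δ cos H = 0.8391, so cos θ_z = 0.8644.
θ_z = arccos(0.8644) = 30.19°.

30.2°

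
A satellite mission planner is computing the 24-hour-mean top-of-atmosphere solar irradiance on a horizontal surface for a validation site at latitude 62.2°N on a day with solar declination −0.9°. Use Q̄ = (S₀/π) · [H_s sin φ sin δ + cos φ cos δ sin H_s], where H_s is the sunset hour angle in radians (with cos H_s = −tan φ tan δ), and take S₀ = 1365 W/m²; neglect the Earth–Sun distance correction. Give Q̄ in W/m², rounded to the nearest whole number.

The sunset hour angle satisfies cos H_s = −tan φ tan δ = 0.0298, giving H_s = 88.29°. In radians, H_s = 1.5410.
H_s sin φ sin δ = 1.5410 × 0.8846 × -0.0157 = -0.0214.
cos φ cos δ sin H_s = 0.4664 × 0.9999 × 0.9996 = 0.4662.
Q̄ = (1365/π) × (-0.0214 + 0.4662) = 434.49 × 0.4448 = 193.26 W/m².

193 W/m²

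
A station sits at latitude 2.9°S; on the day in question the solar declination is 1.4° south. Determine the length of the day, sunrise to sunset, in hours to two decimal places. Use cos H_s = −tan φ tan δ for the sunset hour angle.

cos H_s = −tan(-2.9°) · tan(-1.4°) = -0.0012, so H_s = arccos(-0.0012) = 90.07°.
Day length = 2 H_s / 15° h⁻¹ = 180.14° / 15 = 12.009 h.

12.01 hours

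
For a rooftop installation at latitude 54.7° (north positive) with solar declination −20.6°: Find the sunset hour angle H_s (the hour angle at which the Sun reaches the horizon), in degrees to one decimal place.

cos H_s = −tan(54.7°) · tan(-20.6°) = 0.5309, so H_s = arccos(0.5309) = 57.93°.

57.9°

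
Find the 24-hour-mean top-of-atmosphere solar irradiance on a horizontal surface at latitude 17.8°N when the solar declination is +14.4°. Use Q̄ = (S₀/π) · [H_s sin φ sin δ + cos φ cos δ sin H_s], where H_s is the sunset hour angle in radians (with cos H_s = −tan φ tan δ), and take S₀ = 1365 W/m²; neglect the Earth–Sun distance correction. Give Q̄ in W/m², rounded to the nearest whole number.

454 W/m²

cos H_s = −tan(17.8°) · tan(14.4°) = -0.0824, so H_s = arccos(-0.0824) = 94.73°. In radians, H_s = 1.6534.
H_s sin φ sin δ = 1.6534 × 0.3057 × 0.2487 = 0.1257.
cos φ cos δ sin H_s = 0.9521 × 0.9686 × 0.9966 = 0.9191.
Q̄ = (1365/π) × (0.1257 + 0.9191) = 434.49 × 1.0448 = 453.96 W/m².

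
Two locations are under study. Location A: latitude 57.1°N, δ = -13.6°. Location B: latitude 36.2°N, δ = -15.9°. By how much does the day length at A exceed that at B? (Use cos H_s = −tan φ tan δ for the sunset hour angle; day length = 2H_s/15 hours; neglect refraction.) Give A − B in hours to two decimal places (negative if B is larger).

A: H_s = arccos(−tan 57.1° · tan -13.6°) = 68.04°, so 2H_s/15 = 9.0720 h.
B: H_s = arccos(−tan 36.2° · tan -15.9°) = 77.97°, so 2H_s/15 = 10.3960 h.
A − B = 9.0720 − 10.3960 = -1.3240 h.

-1.32 h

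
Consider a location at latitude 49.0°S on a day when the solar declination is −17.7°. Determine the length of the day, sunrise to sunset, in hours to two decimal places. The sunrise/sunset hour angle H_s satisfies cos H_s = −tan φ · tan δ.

14.87 hours

cos H_s = −tan(-49.0°) · tan(-17.7°) = -0.3671, so H_s = arccos(-0.3671) = 111.54°.
Day length = 2 H_s / 15° h⁻¹ = 223.08° / 15 = 14.872 h.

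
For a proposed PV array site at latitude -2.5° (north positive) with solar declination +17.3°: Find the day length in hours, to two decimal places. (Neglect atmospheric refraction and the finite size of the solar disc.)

−tan φ tan δ = −(-0.0437)(0.3115) = 0.0136; H_s = arccos(0.0136) = 89.22°.
Day length = 2 H_s / 15° h⁻¹ = 178.44° / 15 = 11.896 h.

11.90 hours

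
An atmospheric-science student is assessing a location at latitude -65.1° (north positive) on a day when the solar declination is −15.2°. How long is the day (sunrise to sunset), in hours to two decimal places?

16.78 hours

The sunset hour angle satisfies cos H_s = −tan φ tan δ = -0.5853, giving H_s = 125.82°.
Day length = 2 H_s / 15° h⁻¹ = 251.64° / 15 = 16.776 h.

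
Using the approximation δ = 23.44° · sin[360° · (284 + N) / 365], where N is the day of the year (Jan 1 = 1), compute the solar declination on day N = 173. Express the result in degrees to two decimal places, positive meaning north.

360 × (284 + 173) / 365 = 450.740°; sin(450.740°) = 0.9999.
δ = 23.44 × 0.9999 = 23.438° ≈ +23.44°.

+23.44°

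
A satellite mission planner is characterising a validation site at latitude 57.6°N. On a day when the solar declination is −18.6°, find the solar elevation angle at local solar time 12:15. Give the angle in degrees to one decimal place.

Hour angle H = 15° × (12.25 − 12) = 3.75°.
With φ = 57.6°, δ = -18.6°, H = 3.75°: sin φ sin δ = -0.2693, cos φ cos δ cos H = 0.5068, so cos θ_z = 0.2375.
θ_z = arccos(0.2375) = 76.26°, so the elevation is 90° − 76.26° = 13.74°.

13.7°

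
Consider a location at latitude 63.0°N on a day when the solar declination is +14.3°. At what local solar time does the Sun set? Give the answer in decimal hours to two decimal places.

cos H_s = −tan(63.0°) · tan(14.3°) = -0.5003, so H_s = arccos(-0.5003) = 120.02°.
Sunset is at 12 + H_s/15 = 12 + 8.001 = 20.001 h local solar time.

20.00 h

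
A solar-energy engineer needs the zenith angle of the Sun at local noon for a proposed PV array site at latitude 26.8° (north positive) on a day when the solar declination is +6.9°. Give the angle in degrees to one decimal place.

19.9°

At local solar noon the hour angle is zero, so the zenith angle is |φ − δ| = |26.8° − (6.9°)| = 19.9°.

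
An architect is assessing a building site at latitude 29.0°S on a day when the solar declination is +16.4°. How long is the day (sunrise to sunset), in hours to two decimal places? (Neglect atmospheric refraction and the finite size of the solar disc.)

−tan φ tan δ = −(-0.5543)(0.2943) = 0.1631; H_s = arccos(0.1631) = 80.61°.
Day length = 2 H_s / 15° h⁻¹ = 161.22° / 15 = 10.748 h.

10.75 hours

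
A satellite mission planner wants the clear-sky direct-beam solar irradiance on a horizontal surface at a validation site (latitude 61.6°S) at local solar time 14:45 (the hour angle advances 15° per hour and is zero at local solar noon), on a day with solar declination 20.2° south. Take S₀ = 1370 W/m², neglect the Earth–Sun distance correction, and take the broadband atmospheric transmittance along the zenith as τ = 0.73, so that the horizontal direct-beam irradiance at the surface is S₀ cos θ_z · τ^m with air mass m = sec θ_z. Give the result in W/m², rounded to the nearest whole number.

Hour angle H = 15° × (14.75 − 12) = 41.25°.
cos θ_z = sin φ sin δ + cos φ cos δ cos H = (-0.8796)(-0.3453) + (0.4756)(0.9385)(0.7518) = 0.6393.
Air mass m = 1/cos θ_z = 1/0.6393 = 1.564; τ^m = 0.73^1.564 = 0.6113.
Surface direct beam = 1370 × 0.6393 × 0.6113 = 535.40 W/m².

535 W/m²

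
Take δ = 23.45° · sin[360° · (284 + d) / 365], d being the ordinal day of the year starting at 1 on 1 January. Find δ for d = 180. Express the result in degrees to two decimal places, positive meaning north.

+23.24°

360 × (284 + 180) / 365 = 457.644°; sin(457.644°) = 0.9911.
δ = 23.45 × 0.9911 = 23.241° ≈ +23.24°.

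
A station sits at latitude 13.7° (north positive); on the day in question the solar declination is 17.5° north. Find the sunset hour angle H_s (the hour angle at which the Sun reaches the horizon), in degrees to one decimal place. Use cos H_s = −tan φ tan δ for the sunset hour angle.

−tan φ tan δ = −(0.2438)(0.3153) = -0.0769; H_s = arccos(-0.0769) = 94.41°.

94.4°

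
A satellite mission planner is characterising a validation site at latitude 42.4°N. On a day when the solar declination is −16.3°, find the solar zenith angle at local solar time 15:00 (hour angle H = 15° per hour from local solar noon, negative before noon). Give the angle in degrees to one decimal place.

71.8°

Hour angle H = 15° × (15 − 12) = 45.00°.
With φ = 42.4°, δ = -16.3°, H = 45.00°: sin φ sin δ = -0.1893, cos φ cos δ cos H = 0.5012, so cos θ_z = 0.3119.
θ_z = arccos(0.3119) = 71.83°.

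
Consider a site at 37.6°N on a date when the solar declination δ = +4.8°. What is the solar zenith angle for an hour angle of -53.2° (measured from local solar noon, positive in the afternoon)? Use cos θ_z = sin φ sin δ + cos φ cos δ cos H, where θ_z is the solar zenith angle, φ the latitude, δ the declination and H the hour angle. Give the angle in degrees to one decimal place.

cos θ_z = sin(37.6°) sin(4.8°) + cos(37.6°) cos(4.8°) cos(-53.20°) = 0.0511 + 0.4729 = 0.5240.
θ_z = arccos(0.5240) = 58.40°.

58.4°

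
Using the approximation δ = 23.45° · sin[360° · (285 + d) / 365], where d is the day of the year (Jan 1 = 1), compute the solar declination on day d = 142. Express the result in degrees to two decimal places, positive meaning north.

+20.54°

360 × (285 + 142) / 365 = 421.151°; sin(421.151°) = 0.8759.
δ = 23.45 × 0.8759 = 20.540° ≈ +20.54°.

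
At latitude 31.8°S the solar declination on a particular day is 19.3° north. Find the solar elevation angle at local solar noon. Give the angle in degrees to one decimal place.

At local solar noon the hour angle is zero, so the elevation is 90° − |φ − δ| = 90° − |-31.8° − (19.3°)| = 90° − 51.1° = 38.9°.

38.9°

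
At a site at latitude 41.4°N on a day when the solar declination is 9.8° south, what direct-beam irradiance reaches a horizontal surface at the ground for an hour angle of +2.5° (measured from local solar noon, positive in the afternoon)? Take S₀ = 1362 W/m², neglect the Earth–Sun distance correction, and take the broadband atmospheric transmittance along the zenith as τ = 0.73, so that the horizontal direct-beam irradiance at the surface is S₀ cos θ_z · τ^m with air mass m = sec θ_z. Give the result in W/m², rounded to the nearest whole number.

cos θ_z = sin φ sin δ + cos φ cos δ cos H = (0.6613)(-0.1702) + (0.7501)(0.9854)(0.9990) = 0.6259.
Air mass m = 1/cos θ_z = 1/0.6259 = 1.598; τ^m = 0.73^1.598 = 0.6048.
Surface direct beam = 1362 × 0.6259 × 0.6048 = 515.58 W/m².

516 W/m²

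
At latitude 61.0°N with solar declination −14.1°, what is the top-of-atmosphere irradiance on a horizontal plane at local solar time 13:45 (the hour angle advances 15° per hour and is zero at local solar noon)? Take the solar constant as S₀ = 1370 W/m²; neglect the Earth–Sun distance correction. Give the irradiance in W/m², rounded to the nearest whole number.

286 W/m²

Hour angle H = 15° × (13.75 − 12) = 26.25°.
cos θ_z = sin(61.0°) sin(-14.1°) + cos(61.0°) cos(-14.1°) cos(26.25°) = -0.2131 + 0.4217 = 0.2086.
Top-of-atmosphere irradiance = S₀ cos θ_z = 1370 × 0.2086 = 285.78 W/m².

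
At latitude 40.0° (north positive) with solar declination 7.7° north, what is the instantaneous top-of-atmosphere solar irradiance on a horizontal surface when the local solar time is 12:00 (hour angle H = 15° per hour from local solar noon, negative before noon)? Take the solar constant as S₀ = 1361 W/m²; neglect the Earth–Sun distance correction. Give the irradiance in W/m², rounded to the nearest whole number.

Hour angle H = 15° × (12 − 12) = 0.00°.
cos θ_z = sin φ sin δ + cos φ cos δ cos H = (0.6428)(0.1340) + (0.7660)(0.9910)(1.0000) = 0.8452.
Top-of-atmosphere irradiance = S₀ cos θ_z = 1361 × 0.8452 = 1150.32 W/m².

1150 W/m²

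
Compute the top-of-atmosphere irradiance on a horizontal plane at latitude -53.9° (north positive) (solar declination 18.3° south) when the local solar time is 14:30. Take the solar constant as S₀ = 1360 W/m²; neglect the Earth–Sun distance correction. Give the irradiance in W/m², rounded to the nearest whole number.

949 W/m²

Hour angle H = 15° × (14.5 − 12) = 37.50°.
With φ = -53.9°, δ = -18.3°, H = 37.50°: sin φ sin δ = 0.2537, cos φ cos δ cos H = 0.4438, so cos θ_z = 0.6975.
Top-of-atmosphere irradiance = S₀ cos θ_z = 1360 × 0.6975 = 948.60 W/m².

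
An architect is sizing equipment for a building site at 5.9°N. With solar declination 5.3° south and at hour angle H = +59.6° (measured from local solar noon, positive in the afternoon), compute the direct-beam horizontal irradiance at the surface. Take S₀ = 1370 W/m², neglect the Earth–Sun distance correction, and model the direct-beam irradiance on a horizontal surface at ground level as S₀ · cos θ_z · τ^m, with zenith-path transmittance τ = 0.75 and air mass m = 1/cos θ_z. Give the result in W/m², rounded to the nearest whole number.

375 W/m²

With φ = 5.9°, δ = -5.3°, H = 59.60°: sin φ sin δ = -0.0095, cos φ cos δ cos H = 0.5012, so cos θ_z = 0.4917.
Air mass m = 1/cos θ_z = 1/0.4917 = 2.034; τ^m = 0.75^2.034 = 0.5570.
Surface direct beam = 1370 × 0.4917 × 0.5570 = 375.21 W/m².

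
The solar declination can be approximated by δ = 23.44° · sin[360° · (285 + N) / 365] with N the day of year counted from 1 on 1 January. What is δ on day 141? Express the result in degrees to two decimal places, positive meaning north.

360 × (285 + 141) / 365 = 420.164°; sin(420.164°) = 0.8675.
δ = 23.44 × 0.8675 = 20.334° ≈ +20.33°.

+20.33°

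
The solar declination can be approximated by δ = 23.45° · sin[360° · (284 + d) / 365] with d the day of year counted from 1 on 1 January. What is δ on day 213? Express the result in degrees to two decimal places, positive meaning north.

360 × (284 + 213) / 365 = 490.192°; sin(490.192°) = 0.7639.
δ = 23.45 × 0.7639 = 17.913° ≈ +17.91°.

+17.91°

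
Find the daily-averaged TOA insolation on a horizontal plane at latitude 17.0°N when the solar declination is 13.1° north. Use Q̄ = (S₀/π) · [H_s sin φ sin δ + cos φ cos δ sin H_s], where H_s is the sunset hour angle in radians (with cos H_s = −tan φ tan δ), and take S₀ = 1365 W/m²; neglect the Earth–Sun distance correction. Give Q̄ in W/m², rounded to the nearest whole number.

451 W/m²

The sunset hour angle satisfies cos H_s = −tan φ tan δ = -0.0711, giving H_s = 94.08°. In radians, H_s = 1.6420.
H_s sin φ sin δ = 1.6420 × 0.2924 × 0.2267 = 0.1088.
cos φ cos δ sin H_s = 0.9563 × 0.9740 × 0.9975 = 0.9291.
Q̄ = (1365/π) × (0.1088 + 0.9291) = 434.49 × 1.0379 = 450.96 W/m².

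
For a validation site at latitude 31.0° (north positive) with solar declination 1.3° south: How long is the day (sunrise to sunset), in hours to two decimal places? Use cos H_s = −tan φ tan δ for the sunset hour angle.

cos H_s = −tan(31.0°) · tan(-1.3°) = 0.0136, so H_s = arccos(0.0136) = 89.22°.
Day length = 2 H_s / 15° h⁻¹ = 178.44° / 15 = 11.896 h.

11.90 hours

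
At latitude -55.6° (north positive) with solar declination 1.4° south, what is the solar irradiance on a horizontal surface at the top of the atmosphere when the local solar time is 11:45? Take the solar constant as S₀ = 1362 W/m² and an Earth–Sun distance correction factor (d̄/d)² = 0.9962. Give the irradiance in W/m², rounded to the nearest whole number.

Hour angle H = 15° × (11.75 − 12) = -3.75°.
cos θ_z = sin(-55.6°) sin(-1.4°) + cos(-55.6°) cos(-1.4°) cos(-3.75°) = 0.0202 + 0.5636 = 0.5838.
Top-of-atmosphere irradiance = S₀ (d̄/d)² cos θ_z = 1362 × 0.9962 × 0.5838 = 792.11 W/m².

792 W/m²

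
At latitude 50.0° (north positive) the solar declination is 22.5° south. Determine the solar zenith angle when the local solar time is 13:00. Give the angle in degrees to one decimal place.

Hour angle H = 15° × (13 − 12) = 15.00°.
cos θ_z = sin(50.0°) sin(-22.5°) + cos(50.0°) cos(-22.5°) cos(15.00°) = -0.2932 + 0.5736 = 0.2804.
θ_z = arccos(0.2804) = 73.72°.

73.7°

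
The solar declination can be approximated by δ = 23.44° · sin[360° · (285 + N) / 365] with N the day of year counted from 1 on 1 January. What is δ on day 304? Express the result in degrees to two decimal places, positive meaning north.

-15.36°

360 × (285 + 304) / 365 = 580.932°; sin(580.932°) = -0.6552.
δ = 23.44 × -0.6552 = -15.358° ≈ -15.36°.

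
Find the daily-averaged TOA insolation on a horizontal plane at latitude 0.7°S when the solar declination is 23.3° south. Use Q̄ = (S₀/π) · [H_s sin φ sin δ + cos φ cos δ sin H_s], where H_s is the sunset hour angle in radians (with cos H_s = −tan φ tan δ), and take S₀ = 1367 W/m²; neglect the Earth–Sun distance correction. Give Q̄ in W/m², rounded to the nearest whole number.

cos H_s = −tan(-0.7°) · tan(-23.3°) = -0.0053, so H_s = arccos(-0.0053) = 90.30°. In radians, H_s = 1.5760.
H_s sin φ sin δ = 1.5760 × -0.0122 × -0.3955 = 0.0076.
cos φ cos δ sin H_s = 0.9999 × 0.9184 × 1.0000 = 0.9183.
Q̄ = (1367/π) × (0.0076 + 0.9183) = 435.13 × 0.9259 = 402.89 W/m².

403 W/m²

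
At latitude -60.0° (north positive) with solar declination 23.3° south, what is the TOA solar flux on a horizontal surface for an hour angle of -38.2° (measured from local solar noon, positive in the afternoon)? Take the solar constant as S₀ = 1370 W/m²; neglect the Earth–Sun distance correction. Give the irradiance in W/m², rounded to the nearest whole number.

964 W/m²

With φ = -60.0°, δ = -23.3°, H = -38.20°: sin φ sin δ = 0.3426, cos φ cos δ cos H = 0.3609, so cos θ_z = 0.7035.
Top-of-atmosphere irradiance = S₀ cos θ_z = 1370 × 0.7035 = 963.80 W/m².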